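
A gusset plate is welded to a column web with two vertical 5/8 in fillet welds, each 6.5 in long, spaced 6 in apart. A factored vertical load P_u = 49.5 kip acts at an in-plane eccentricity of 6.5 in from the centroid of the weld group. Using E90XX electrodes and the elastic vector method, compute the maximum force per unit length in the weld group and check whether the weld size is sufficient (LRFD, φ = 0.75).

f_max ≈ 11.7 kip/in; adequate

E90XX → F_EXX = 90 ksi.
Total weld length L_w = 13 in. Treat welds as unit-width lines.
Polar moment about centroid: J = 2[d³/12 + d(b/2)²] = 2[6.5³/12 + 6.5×3²] = 162.8 in³.
Direct shear f_v = P/L_w = 49.5 / 13 = 3.808 kip/in (vertical).
Torsion M = P·e = 49.5 × 6.5 = 321.75 kip·in.
Critical point at (x, y) = (3, 3.25) from centroid. f_tx = M·y/J = 6.424 kip/in; f_ty = M·x/J = 5.93 kip/in.
Resultant f_max = √[f_tx² + (f_v + f_ty)²] = √[6.424² + (3.808 + 5.93)²] = 11.67 kip/in.
Capacity per unit length: φr_n = 0.75 × 0.6 × 90 × (0.707 × 0.625) = 17.9 kip/in.
11.67 ≤ 17.9 → adequate.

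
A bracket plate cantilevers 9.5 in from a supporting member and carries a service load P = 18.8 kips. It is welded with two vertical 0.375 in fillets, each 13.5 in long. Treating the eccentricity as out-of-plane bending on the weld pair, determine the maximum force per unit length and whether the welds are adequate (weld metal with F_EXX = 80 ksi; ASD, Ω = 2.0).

L_w = 2 × 13.5 = 27 in; section modulus (unit throat) S = 2 × L²/6 = 60.75 in².
Direct shear f_v = P/L_w = 18.8/27 = 0.6963 kip/in.
Moment M = P × e = 18.8 × 9.5 = 178.6 kip·in; bending f_b = M/S = 2.94 kip/in.
f_max = √(f_v² + f_b²) = √(0.6963² + 2.94²) = 3.021 kip/in.
r_n/Ω = (1/2.0) × 0.6 × 80 × (0.707 × 0.375) = 6.363 kip/in → adequate.

f_max ≈ 3.02 kip/in; adequate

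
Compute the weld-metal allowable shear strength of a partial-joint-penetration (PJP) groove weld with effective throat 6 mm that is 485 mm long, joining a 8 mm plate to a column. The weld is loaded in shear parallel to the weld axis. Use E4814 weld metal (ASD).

R_n/Ω ≈ 419 kN

E48XX → F_EXX = 480 MPa.
Effective throat (given) t_e = 6 mm.
A_we = 6 × 485 = 2910 mm².
F_nw = 0.6 F_EXX = 288 MPa.
R_n/Ω = (288 × 2910) / 2.0 × 10⁻³ = 419 kN.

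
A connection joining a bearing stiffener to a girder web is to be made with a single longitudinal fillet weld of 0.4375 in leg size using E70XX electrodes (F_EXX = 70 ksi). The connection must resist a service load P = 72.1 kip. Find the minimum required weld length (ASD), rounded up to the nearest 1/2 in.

Throat t_e = 0.707 × 0.4375 = 0.3093 in.
r_n/Ω = (0.6 × 70 × 0.3093) / 2.0 = 6.496 kip/in.
L_req = P / (r_n/Ω) = 72.1 / 6.496 = 11.1 in total.
Round up → use L = 11.5 in.

L = 11.5 in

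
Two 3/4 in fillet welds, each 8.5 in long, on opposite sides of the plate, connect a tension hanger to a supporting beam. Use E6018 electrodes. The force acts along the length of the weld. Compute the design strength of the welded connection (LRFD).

E60XX → F_EXX = 60 ksi.
Effective throat t_e = 0.707 × 0.75 = 0.5302 in.
Total length L = 17 in; A_we = 0.5302 × 17 = 9.014 in².
F_nw = 0.6 F_EXX = 0.6 × 60 = 36 ksi.
φR_n = 0.75 × 36 × 9.014 = 243.4 kips.

φR_n ≈ 243 kips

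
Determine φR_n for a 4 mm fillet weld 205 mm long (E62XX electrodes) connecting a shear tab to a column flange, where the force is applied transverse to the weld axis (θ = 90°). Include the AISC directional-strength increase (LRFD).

E62XX → F_EXX = 620 MPa.
t_e = 0.707 × 4 = 2.828 mm; A_we = 2.828 × 205 = 579.7 mm².
Directional factor: 1.0 + 0.5 sin^1.5(90°) = 1.5.
F_nw = 0.6 × 620 × 1.5 = 558 MPa.
φR_n = 0.75 × 558 × 579.7 × 10⁻³ = 242.6 kN.

φR_n ≈ 243 kN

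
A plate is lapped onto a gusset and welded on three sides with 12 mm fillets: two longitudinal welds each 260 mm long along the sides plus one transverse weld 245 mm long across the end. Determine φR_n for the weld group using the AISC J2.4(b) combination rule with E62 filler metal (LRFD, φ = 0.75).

E62XX → F_EXX = 620 MPa.
t_e = 0.707 × 12 = 8.484 mm.
R_nwl = 0.6 × 620 × 8.484 × 520 × 10⁻³ = 1641 kN (longitudinal, 2 welds).
R_nwt = 0.6 × 620 × 8.484 × 245 × 10⁻³ = 773.2 kN (transverse, base value).
(i) R_nwl + R_nwt = 2414 kN; (ii) 0.85 R_nwl + 1.5 R_nwt = 2555 kN.
R_n = max = 2555 kN [governs: (ii)]; φR_n = 1916 kN.

φR_n ≈ 1920 kN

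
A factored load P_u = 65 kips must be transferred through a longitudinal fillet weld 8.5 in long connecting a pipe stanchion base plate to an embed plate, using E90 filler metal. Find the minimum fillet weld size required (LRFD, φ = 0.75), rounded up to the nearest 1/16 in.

E90XX → F_EXX = 90 ksi.
Total weld length L = 8.5 in.
Required throat t_e = P_u / (φ × 0.6 F_EXX × L) = 65 / (0.75 × 0.6 × 90 × 8.5) = 0.1888 in.
Required leg w = t_e / 0.707 = 0.2671 in → use 5/16 in.

w = 5/16 in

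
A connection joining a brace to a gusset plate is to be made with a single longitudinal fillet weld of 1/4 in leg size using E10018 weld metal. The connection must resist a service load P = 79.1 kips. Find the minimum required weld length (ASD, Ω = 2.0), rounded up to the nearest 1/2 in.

L = 15 in

E100XX → F_EXX = 100 ksi.
Throat t_e = 0.707 × 0.25 = 0.1767 in.
r_n/Ω = (0.6 × 100 × 0.1767) / 2.0 = 5.302 kip/in.
L_req = P / (r_n/Ω) = 79.1 / 5.302 = 14.92 in total.
Round up → use L = 15 in.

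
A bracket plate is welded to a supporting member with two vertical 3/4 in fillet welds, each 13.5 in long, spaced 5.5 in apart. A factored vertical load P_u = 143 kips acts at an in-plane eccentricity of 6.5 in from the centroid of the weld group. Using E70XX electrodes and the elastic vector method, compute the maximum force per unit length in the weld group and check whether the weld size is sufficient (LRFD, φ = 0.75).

f_max ≈ 13.9 kip/in; adequate

E70XX → F_EXX = 70 ksi.
Total weld length L_w = 27 in. Treat welds as unit-width lines.
Polar moment about centroid: J = 2[d³/12 + d(b/2)²] = 2[13.5³/12 + 13.5×2.75²] = 614.2 in³.
Direct shear f_v = P/L_w = 143 / 27 = 5.296 kip/in (vertical).
Torsion M = P·e = 143 × 6.5 = 929.5 kip·in.
Critical point at (x, y) = (2.75, 6.75) from centroid. f_tx = M·y/J = 10.21 kip/in; f_ty = M·x/J = 4.161 kip/in.
Resultant f_max = √[f_tx² + (f_v + f_ty)²] = √[10.21² + (5.296 + 4.161)²] = 13.92 kip/in.
Capacity per unit length: φr_n = 0.75 × 0.6 × 70 × (0.707 × 0.75) = 16.7 kip/in.
13.92 ≤ 16.7 → adequate.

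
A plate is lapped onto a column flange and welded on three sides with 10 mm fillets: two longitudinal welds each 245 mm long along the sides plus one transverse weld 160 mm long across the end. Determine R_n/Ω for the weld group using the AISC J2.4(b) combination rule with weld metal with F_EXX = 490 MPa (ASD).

R_n/Ω ≈ 682 kN

t_e = 0.707 × 10 = 7.07 mm.
R_nwl = 0.6 × 490 × 7.07 × 490 × 10⁻³ = 1019 kN (longitudinal, 2 welds).
R_nwt = 0.6 × 490 × 7.07 × 160 × 10⁻³ = 332.6 kN (transverse, base value).
(i) R_nwl + R_nwt = 1351 kN; (ii) 0.85 R_nwl + 1.5 R_nwt = 1365 kN.
R_n = max = 1365 kN [governs: (ii)]; R_n/Ω = 682.3 kN.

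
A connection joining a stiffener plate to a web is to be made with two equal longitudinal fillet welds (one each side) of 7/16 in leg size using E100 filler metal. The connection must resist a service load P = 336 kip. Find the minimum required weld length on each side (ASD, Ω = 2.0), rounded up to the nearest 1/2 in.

E100XX → F_EXX = 100 ksi.
Throat t_e = 0.707 × 0.4375 = 0.3093 in.
r_n/Ω = (0.6 × 100 × 0.3093) / 2.0 = 9.279 kip/in.
L_req = P / (r_n/Ω) = 336 / 9.279 = 36.21 in total.
Per side: 36.21 / 2 = 18.1 in.
Round up → use L = 18.5 in on each side.

L = 18.5 in on each side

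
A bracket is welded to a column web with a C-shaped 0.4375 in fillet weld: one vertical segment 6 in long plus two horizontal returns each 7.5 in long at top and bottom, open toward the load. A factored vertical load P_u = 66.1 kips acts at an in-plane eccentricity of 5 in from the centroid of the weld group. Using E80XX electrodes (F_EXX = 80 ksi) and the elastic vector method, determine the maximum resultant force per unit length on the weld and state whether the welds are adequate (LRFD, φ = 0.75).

f_max ≈ 9.44 kip/in; adequate

Total weld length L_w = 21 in. Treat welds as unit-width lines.
Centroid: x̄ = 2×7.5×3.75 / 21 = 2.679 in from the vertical weld.
Polar moment about centroid: J = I_x + I_y = [6³/12 + 2×7.5×3²] + [6×2.679² + 2(7.5³/12 + 7.5×1.071²)] = 283.6 in³.
Direct shear f_v = P/L_w = 66.1 / 21 = 3.148 kip/in (vertical).
Torsion M = P·e = 66.1 × 5 = 330.5 kip·in.
Critical point at (x, y) = (4.821, 3) from centroid. f_tx = M·y/J = 3.496 kip/in; f_ty = M·x/J = 5.619 kip/in.
Resultant f_max = √[f_tx² + (f_v + f_ty)²] = √[3.496² + (3.148 + 5.619)²] = 9.438 kip/in.
Capacity per unit length: φr_n = 0.75 × 0.6 × 80 × (0.707 × 0.4375) = 11.14 kip/in.
9.438 ≤ 11.14 → adequate.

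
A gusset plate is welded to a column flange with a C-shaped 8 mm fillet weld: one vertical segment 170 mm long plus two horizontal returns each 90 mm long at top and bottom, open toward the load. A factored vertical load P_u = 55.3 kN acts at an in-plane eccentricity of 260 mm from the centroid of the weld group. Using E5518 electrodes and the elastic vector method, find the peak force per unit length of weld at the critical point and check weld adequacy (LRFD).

f_max ≈ 881 N/mm; adequate

E55XX → F_EXX = 550 MPa.
Total weld length L_w = 350 mm. Treat welds as unit-width lines.
Centroid: x̄ = 2×90×45 / 350 = 23.14 mm from the vertical weld.
Polar moment about centroid: J = I_x + I_y = [170³/12 + 2×90×85²] + [170×23.14² + 2(90³/12 + 90×21.86²)] = 2008000 mm³.
Direct shear f_v = P/L_w = 55.3×10³ / 350 = 158 N/mm (vertical).
Torsion M = P·e = 55.3×10³ × 260 = 14378000 N·mm.
Critical point at (x, y) = (66.86, 85) from centroid. f_tx = M·y/J = 608.5 N/mm; f_ty = M·x/J = 478.6 N/mm.
Resultant f_max = √[f_tx² + (f_v + f_ty)²] = √[608.5² + (158 + 478.6)²] = 880.6 N/mm.
Capacity per unit length: φr_n = 0.75 × 0.6 × 550 × (0.707 × 8) = 1400 N/mm.
880.6 ≤ 1400 → adequate.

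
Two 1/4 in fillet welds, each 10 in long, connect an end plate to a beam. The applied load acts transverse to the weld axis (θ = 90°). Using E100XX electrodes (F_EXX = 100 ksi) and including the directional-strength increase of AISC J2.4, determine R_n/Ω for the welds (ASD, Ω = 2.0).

R_n/Ω ≈ 159 kip

t_e = 0.707 × 0.25 = 0.1767 in; A_we = 0.1767 × 20 = 3.535 in².
Directional factor: 1.0 + 0.5 sin^1.5(90°) = 1.5.
F_nw = 0.6 × 100 × 1.5 = 90 ksi.
R_n/Ω = (90 × 3.535) / 2.0 = 159.1 kip.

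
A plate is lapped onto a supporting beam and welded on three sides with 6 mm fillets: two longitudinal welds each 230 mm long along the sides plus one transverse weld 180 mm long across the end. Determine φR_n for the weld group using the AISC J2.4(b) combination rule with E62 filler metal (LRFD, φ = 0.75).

E62XX → F_EXX = 620 MPa.
t_e = 0.707 × 6 = 4.242 mm.
R_nwl = 0.6 × 620 × 4.242 × 460 × 10⁻³ = 725.9 kN (longitudinal, 2 welds).
R_nwt = 0.6 × 620 × 4.242 × 180 × 10⁻³ = 284 kN (transverse, base value).
(i) R_nwl + R_nwt = 1010 kN; (ii) 0.85 R_nwl + 1.5 R_nwt = 1043 kN.
R_n = max = 1043 kN [governs: (ii)]; φR_n = 782.3 kN.

φR_n ≈ 782 kN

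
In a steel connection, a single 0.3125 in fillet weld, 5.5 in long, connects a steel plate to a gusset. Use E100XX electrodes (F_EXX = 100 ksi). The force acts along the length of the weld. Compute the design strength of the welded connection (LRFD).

φR_n ≈ 54.7 kip

Effective throat t_e = 0.707 × 0.3125 = 0.2209 in.
Total length L = 5.5 in; A_we = 0.2209 × 5.5 = 1.215 in².
F_nw = 0.6 F_EXX = 0.6 × 100 = 60 ksi.
φR_n = 0.75 × 60 × 1.215 = 54.68 kip.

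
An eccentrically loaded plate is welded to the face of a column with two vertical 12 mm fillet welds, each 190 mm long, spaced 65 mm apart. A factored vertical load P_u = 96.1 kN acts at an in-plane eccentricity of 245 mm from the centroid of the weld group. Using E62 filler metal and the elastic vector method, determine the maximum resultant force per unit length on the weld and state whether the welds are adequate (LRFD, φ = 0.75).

E62XX → F_EXX = 620 MPa.
Total weld length L_w = 380 mm. Treat welds as unit-width lines.
Polar moment about centroid: J = 2[d³/12 + d(b/2)²] = 2[190³/12 + 190×32.5²] = 1545000 mm³.
Direct shear f_v = P/L_w = 96.1×10³ / 380 = 252.9 N/mm (vertical).
Torsion M = P·e = 96.1×10³ × 245 = 23544000 N·mm.
Critical point at (x, y) = (32.5, 95) from centroid. f_tx = M·y/J = 1448 N/mm; f_ty = M·x/J = 495.4 N/mm.
Resultant f_max = √[f_tx² + (f_v + f_ty)²] = √[1448² + (252.9 + 495.4)²] = 1630 N/mm.
Capacity per unit length: φr_n = 0.75 × 0.6 × 620 × (0.707 × 12) = 2367 N/mm.
1630 ≤ 2367 → adequate.

f_max ≈ 1630 N/mm; adequate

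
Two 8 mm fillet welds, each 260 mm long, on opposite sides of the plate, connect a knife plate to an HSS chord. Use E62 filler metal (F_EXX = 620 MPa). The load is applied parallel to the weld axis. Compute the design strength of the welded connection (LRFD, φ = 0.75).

φR_n ≈ 821 kN

Effective throat t_e = 0.707 × 8 = 5.656 mm.
Total length L = 520 mm; A_we = 5.656 × 520 = 2941 mm².
F_nw = 0.6 F_EXX = 0.6 × 620 = 372 MPa.
φR_n = 0.75 × 372 × 2941 × 10⁻³ = 820.6 kN.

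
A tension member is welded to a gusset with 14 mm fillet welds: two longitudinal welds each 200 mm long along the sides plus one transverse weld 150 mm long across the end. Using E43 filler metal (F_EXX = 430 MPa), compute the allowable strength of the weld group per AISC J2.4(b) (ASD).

t_e = 0.707 × 14 = 9.898 mm.
R_nwl = 0.6 × 430 × 9.898 × 400 × 10⁻³ = 1021 kN (longitudinal, 2 welds).
R_nwt = 0.6 × 430 × 9.898 × 150 × 10⁻³ = 383.1 kN (transverse, base value).
(i) R_nwl + R_nwt = 1405 kN; (ii) 0.85 R_nwl + 1.5 R_nwt = 1443 kN.
R_n = max = 1443 kN [governs: (ii)]; R_n/Ω = 721.4 kN.

R_n/Ω ≈ 721 kN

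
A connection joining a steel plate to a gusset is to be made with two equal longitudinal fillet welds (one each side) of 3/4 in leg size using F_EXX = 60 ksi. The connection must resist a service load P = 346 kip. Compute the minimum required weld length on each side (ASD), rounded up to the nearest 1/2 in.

Throat t_e = 0.707 × 0.75 = 0.5302 in.
r_n/Ω = (0.6 × 60 × 0.5302) / 2.0 = 9.544 kip/in.
L_req = P / (r_n/Ω) = 346 / 9.544 = 36.25 in total.
Per side: 36.25 / 2 = 18.13 in.
Round up → use L = 18.5 in on each side.

L = 18.5 in on each side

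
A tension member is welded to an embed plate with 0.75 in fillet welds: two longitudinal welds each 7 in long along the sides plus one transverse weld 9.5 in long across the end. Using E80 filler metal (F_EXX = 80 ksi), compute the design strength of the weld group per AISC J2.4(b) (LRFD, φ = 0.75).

t_e = 0.707 × 0.75 = 0.5302 in.
R_nwl = 0.6 × 80 × 0.5302 × 14 = 356.3 kips (longitudinal, 2 welds).
R_nwt = 0.6 × 80 × 0.5302 × 9.5 = 241.8 kips (transverse, base value).
(i) R_nwl + R_nwt = 598.1 kips; (ii) 0.85 R_nwl + 1.5 R_nwt = 665.6 kips.
R_n = max = 665.6 kips [governs: (ii)]; φR_n = 499.2 kips.

φR_n ≈ 499 kips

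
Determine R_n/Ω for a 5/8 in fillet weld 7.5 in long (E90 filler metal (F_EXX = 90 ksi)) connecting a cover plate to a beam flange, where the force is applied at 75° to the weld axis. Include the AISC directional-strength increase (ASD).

R_n/Ω ≈ 132 kips

t_e = 0.707 × 0.625 = 0.4419 in; A_we = 0.4419 × 7.5 = 3.314 in².
Directional factor: 1.0 + 0.5 sin^1.5(75°) = 1.475.
F_nw = 0.6 × 90 × 1.475 = 79.63 ksi.
R_n/Ω = (79.63 × 3.314) / 2.0 = 132 kips.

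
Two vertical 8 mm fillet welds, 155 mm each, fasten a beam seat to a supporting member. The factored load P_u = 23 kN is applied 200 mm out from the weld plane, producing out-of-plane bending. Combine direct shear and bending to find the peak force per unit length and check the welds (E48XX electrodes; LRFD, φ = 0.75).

f_max ≈ 579 N/mm; adequate

E48XX → F_EXX = 480 MPa.
L_w = 2 × 155 = 310 mm; section modulus (unit throat) S = 2 × L²/6 = 8008 mm².
Direct shear f_v = P/L_w = 23×10³/310 = 74.19 N/mm.
Moment M = P × e = 23×10³ × 200 = 4600000 N·mm; bending f_b = M/S = 574.4 N/mm.
f_max = √(f_v² + f_b²) = √(74.19² + 574.4²) = 579.2 N/mm.
φr_n = 0.75 × 0.6 × 480 × (0.707 × 8) = 1222 N/mm → adequate.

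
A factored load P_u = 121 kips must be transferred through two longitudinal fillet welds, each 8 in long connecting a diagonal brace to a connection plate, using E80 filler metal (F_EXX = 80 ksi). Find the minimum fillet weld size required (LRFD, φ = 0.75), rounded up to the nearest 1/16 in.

w = 5/16 in

Total weld length L = 16 in.
Required throat t_e = P_u / (φ × 0.6 F_EXX × L) = 121 / (0.75 × 0.6 × 80 × 16) = 0.2101 in.
Required leg w = t_e / 0.707 = 0.2971 in → use 5/16 in.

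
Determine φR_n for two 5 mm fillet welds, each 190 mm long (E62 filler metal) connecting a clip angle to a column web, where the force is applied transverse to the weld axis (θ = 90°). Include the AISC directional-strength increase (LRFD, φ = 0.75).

E62XX → F_EXX = 620 MPa.
t_e = 0.707 × 5 = 3.535 mm; A_we = 3.535 × 380 = 1343 mm².
Directional factor: 1.0 + 0.5 sin^1.5(90°) = 1.5.
F_nw = 0.6 × 620 × 1.5 = 558 MPa.
φR_n = 0.75 × 558 × 1343 × 10⁻³ = 562.2 kN.

φR_n ≈ 562 kN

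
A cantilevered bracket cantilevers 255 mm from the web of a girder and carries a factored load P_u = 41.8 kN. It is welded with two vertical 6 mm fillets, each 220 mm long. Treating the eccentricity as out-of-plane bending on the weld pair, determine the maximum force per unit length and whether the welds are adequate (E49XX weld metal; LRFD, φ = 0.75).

f_max ≈ 667 N/mm; adequate

E49XX → F_EXX = 490 MPa.
L_w = 2 × 220 = 440 mm; section modulus (unit throat) S = 2 × L²/6 = 16130 mm².
Direct shear f_v = P/L_w = 41.8×10³/440 = 95 N/mm.
Moment M = P × e = 41.8×10³ × 255 = 10659000 N·mm; bending f_b = M/S = 660.7 N/mm.
f_max = √(f_v² + f_b²) = √(95² + 660.7²) = 667.5 N/mm.
φr_n = 0.75 × 0.6 × 490 × (0.707 × 6) = 935.4 N/mm → adequate.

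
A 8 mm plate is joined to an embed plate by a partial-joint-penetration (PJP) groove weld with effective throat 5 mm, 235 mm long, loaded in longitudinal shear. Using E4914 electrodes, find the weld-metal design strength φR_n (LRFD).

φR_n ≈ 259 kN

E49XX → F_EXX = 490 MPa.
Effective throat (given) t_e = 5 mm.
A_we = 5 × 235 = 1175 mm².
F_nw = 0.6 F_EXX = 294 MPa.
φR_n = 0.75 × 294 × 1175 × 10⁻³ = 259.1 kN.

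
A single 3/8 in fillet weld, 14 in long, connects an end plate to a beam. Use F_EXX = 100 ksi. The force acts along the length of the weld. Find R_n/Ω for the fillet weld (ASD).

R_n/Ω ≈ 111 kips

Effective throat t_e = 0.707 × 0.375 = 0.2651 in.
Total length L = 14 in; A_we = 0.2651 × 14 = 3.712 in².
F_nw = 0.6 F_EXX = 0.6 × 100 = 60 ksi.
R_n = 60 × 3.712 = 222.7 kips; R_n/Ω = 222.7/2.0 = 111.4 kips.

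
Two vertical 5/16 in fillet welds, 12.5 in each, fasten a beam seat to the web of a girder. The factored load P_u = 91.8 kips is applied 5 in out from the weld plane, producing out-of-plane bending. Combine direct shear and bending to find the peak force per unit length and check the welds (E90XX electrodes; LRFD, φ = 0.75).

E90XX → F_EXX = 90 ksi.
L_w = 2 × 12.5 = 25 in; section modulus (unit throat) S = 2 × L²/6 = 52.08 in².
Direct shear f_v = P/L_w = 91.8/25 = 3.672 kip/in.
Moment M = P × e = 91.8 × 5 = 459 kip·in; bending f_b = M/S = 8.813 kip/in.
f_max = √(f_v² + f_b²) = √(3.672² + 8.813²) = 9.547 kip/in.
φr_n = 0.75 × 0.6 × 90 × (0.707 × 0.3125) = 8.948 kip/in → NOT adequate.

f_max ≈ 9.55 kip/in; NOT adequate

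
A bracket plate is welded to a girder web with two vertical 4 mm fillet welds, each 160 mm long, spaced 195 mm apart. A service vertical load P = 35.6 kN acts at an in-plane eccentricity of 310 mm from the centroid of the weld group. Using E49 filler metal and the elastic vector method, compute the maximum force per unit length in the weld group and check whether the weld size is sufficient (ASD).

f_max ≈ 465 N/mm; NOT adequate

E49XX → F_EXX = 490 MPa.
Total weld length L_w = 320 mm. Treat welds as unit-width lines.
Polar moment about centroid: J = 2[d³/12 + d(b/2)²] = 2[160³/12 + 160×97.5²] = 3725000 mm³.
Direct shear f_v = P/L_w = 35.6×10³ / 320 = 111.2 N/mm (vertical).
Torsion M = P·e = 35.6×10³ × 310 = 11036000 N·mm.
Critical point at (x, y) = (97.5, 80) from centroid. f_tx = M·y/J = 237 N/mm; f_ty = M·x/J = 288.9 N/mm.
Resultant f_max = √[f_tx² + (f_v + f_ty)²] = √[237² + (111.2 + 288.9)²] = 465.1 N/mm.
Capacity per unit length: r_n/Ω = (1/2.0) × 0.6 × 490 × (0.707 × 4) = 415.7 N/mm.
465.1 > 415.7 → NOT adequate.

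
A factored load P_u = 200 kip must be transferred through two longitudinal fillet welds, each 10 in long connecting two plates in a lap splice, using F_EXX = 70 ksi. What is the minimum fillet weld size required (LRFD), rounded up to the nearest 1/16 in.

Total weld length L = 20 in.
Required throat t_e = P_u / (φ × 0.6 F_EXX × L) = 200 / (0.75 × 0.6 × 70 × 20) = 0.3175 in.
Required leg w = t_e / 0.707 = 0.449 in → use 1/2 in.

w = 1/2 in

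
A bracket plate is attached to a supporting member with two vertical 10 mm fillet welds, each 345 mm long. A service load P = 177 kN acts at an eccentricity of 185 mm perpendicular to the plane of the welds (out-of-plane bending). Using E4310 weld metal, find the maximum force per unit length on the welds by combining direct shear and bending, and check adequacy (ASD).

f_max ≈ 864 N/mm; adequate

E43XX → F_EXX = 430 MPa.
L_w = 2 × 345 = 690 mm; section modulus (unit throat) S = 2 × L²/6 = 39680 mm².
Direct shear f_v = P/L_w = 177×10³/690 = 256.5 N/mm.
Moment M = P × e = 177×10³ × 185 = 32745000 N·mm; bending f_b = M/S = 825.3 N/mm.
f_max = √(f_v² + f_b²) = √(256.5² + 825.3²) = 864.3 N/mm.
r_n/Ω = (1/2.0) × 0.6 × 430 × (0.707 × 10) = 912 N/mm → adequate.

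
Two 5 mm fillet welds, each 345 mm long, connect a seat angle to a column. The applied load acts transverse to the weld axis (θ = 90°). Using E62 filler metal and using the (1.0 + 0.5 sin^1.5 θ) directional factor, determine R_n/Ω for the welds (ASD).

R_n/Ω ≈ 681 kN

E62XX → F_EXX = 620 MPa.
t_e = 0.707 × 5 = 3.535 mm; A_we = 3.535 × 690 = 2439 mm².
Directional factor: 1.0 + 0.5 sin^1.5(90°) = 1.5.
F_nw = 0.6 × 620 × 1.5 = 558 MPa.
R_n/Ω = (558 × 2439) / 2.0 × 10⁻³ = 680.5 kN.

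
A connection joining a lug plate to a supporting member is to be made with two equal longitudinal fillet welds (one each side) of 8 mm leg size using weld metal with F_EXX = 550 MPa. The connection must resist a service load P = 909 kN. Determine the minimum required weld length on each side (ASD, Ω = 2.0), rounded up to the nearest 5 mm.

L = 490 mm on each side

Throat t_e = 0.707 × 8 = 5.656 mm.
r_n/Ω = (0.6 × 550 × 5.656) / 2.0 = 933.2 N/mm = 0.9332 kN/mm.
L_req = P / (r_n/Ω) = 909 / 0.9332 = 974 mm total.
Per side: 974 / 2 = 487 mm.
Round up → use L = 490 mm on each side.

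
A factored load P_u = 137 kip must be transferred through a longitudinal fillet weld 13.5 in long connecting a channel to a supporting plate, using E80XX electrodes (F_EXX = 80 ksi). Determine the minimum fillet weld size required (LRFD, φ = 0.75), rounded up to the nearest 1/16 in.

Total weld length L = 13.5 in.
Required throat t_e = P_u / (φ × 0.6 F_EXX × L) = 137 / (0.75 × 0.6 × 80 × 13.5) = 0.2819 in.
Required leg w = t_e / 0.707 = 0.3987 in → use 7/16 in.

w = 7/16 in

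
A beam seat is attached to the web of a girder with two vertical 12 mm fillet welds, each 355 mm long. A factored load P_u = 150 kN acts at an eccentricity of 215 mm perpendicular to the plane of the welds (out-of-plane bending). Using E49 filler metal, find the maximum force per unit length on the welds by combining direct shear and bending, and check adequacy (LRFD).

E49XX → F_EXX = 490 MPa.
L_w = 2 × 355 = 710 mm; section modulus (unit throat) S = 2 × L²/6 = 42010 mm².
Direct shear f_v = P/L_w = 150×10³/710 = 211.3 N/mm.
Moment M = P × e = 150×10³ × 215 = 32250000 N·mm; bending f_b = M/S = 767.7 N/mm.
f_max = √(f_v² + f_b²) = √(211.3² + 767.7²) = 796.2 N/mm.
φr_n = 0.75 × 0.6 × 490 × (0.707 × 12) = 1871 N/mm → adequate.

f_max ≈ 796 N/mm; adequate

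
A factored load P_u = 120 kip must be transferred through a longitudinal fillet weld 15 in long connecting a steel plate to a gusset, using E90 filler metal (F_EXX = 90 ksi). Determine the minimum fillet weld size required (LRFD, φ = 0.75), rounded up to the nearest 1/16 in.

Total weld length L = 15 in.
Required throat t_e = P_u / (φ × 0.6 F_EXX × L) = 120 / (0.75 × 0.6 × 90 × 15) = 0.1975 in.
Required leg w = t_e / 0.707 = 0.2794 in → use 5/16 in.

w = 5/16 in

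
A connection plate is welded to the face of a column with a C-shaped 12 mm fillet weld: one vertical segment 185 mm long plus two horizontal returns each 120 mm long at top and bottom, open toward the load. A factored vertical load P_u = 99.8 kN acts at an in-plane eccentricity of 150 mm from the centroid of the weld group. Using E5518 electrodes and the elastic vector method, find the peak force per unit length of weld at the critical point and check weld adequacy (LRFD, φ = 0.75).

f_max ≈ 763 N/mm; adequate

E55XX → F_EXX = 550 MPa.
Total weld length L_w = 425 mm. Treat welds as unit-width lines.
Centroid: x̄ = 2×120×60 / 425 = 33.88 mm from the vertical weld.
Polar moment about centroid: J = I_x + I_y = [185³/12 + 2×120×92.5²] + [185×33.88² + 2(120³/12 + 120×26.12²)] = 3245000 mm³.
Direct shear f_v = P/L_w = 99.8×10³ / 425 = 234.8 N/mm (vertical).
Torsion M = P·e = 99.8×10³ × 150 = 14970000 N·mm.
Critical point at (x, y) = (86.12, 92.5) from centroid. f_tx = M·y/J = 426.7 N/mm; f_ty = M·x/J = 397.3 N/mm.
Resultant f_max = √[f_tx² + (f_v + f_ty)²] = √[426.7² + (234.8 + 397.3)²] = 762.6 N/mm.
Capacity per unit length: φr_n = 0.75 × 0.6 × 550 × (0.707 × 12) = 2100 N/mm.
762.6 ≤ 2100 → adequate.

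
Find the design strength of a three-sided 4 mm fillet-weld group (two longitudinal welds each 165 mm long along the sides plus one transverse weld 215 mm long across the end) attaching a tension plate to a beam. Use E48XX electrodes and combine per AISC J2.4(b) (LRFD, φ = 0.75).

E48XX → F_EXX = 480 MPa.
t_e = 0.707 × 4 = 2.828 mm.
R_nwl = 0.6 × 480 × 2.828 × 330 × 10⁻³ = 268.8 kN (longitudinal, 2 welds).
R_nwt = 0.6 × 480 × 2.828 × 215 × 10⁻³ = 175.1 kN (transverse, base value).
(i) R_nwl + R_nwt = 443.9 kN; (ii) 0.85 R_nwl + 1.5 R_nwt = 491.1 kN.
R_n = max = 491.1 kN [governs: (ii)]; φR_n = 368.3 kN.

φR_n ≈ 368 kN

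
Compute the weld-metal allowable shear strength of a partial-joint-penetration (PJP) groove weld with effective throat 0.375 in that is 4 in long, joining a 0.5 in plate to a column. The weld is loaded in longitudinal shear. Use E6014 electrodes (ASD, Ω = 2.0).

E60XX → F_EXX = 60 ksi.
Effective throat (given) t_e = 0.375 in.
A_we = 0.375 × 4 = 1.5 in².
F_nw = 0.6 F_EXX = 36 ksi.
R_n/Ω = (36 × 1.5) / 2.0 = 27 kip.

R_n/Ω ≈ 27 kip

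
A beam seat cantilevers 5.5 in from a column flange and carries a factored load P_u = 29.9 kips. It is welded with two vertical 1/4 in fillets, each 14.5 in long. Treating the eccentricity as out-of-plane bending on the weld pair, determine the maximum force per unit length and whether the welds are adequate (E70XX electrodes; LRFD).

f_max ≈ 2.56 kip/in; adequate

E70XX → F_EXX = 70 ksi.
L_w = 2 × 14.5 = 29 in; section modulus (unit throat) S = 2 × L²/6 = 70.08 in².
Direct shear f_v = P/L_w = 29.9/29 = 1.031 kip/in.
Moment M = P × e = 29.9 × 5.5 = 164.45 kip·in; bending f_b = M/S = 2.346 kip/in.
f_max = √(f_v² + f_b²) = √(1.031² + 2.346²) = 2.563 kip/in.
φr_n = 0.75 × 0.6 × 70 × (0.707 × 0.25) = 5.568 kip/in → adequate.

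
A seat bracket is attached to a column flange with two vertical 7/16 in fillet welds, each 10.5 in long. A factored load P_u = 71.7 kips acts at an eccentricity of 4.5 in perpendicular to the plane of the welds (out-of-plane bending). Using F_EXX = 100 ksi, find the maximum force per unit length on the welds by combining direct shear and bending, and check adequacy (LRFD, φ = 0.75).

L_w = 2 × 10.5 = 21 in; section modulus (unit throat) S = 2 × L²/6 = 36.75 in².
Direct shear f_v = P/L_w = 71.7/21 = 3.414 kip/in.
Moment M = P × e = 71.7 × 4.5 = 322.65 kip·in; bending f_b = M/S = 8.78 kip/in.
f_max = √(f_v² + f_b²) = √(3.414² + 8.78²) = 9.42 kip/in.
φr_n = 0.75 × 0.6 × 100 × (0.707 × 0.4375) = 13.92 kip/in → adequate.

f_max ≈ 9.42 kip/in; adequate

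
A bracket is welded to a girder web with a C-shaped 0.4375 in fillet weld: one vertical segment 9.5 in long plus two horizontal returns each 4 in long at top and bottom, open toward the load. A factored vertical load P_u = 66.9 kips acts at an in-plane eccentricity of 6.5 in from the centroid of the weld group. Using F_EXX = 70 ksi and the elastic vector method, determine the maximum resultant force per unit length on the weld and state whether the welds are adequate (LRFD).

f_max ≈ 11.3 kip/in; NOT adequate

Total weld length L_w = 17.5 in. Treat welds as unit-width lines.
Centroid: x̄ = 2×4×2 / 17.5 = 0.9143 in from the vertical weld.
Polar moment about centroid: J = I_x + I_y = [9.5³/12 + 2×4×4.75²] + [9.5×0.9143² + 2(4³/12 + 4×1.086²)] = 280 in³.
Direct shear f_v = P/L_w = 66.9 / 17.5 = 3.823 kip/in (vertical).
Torsion M = P·e = 66.9 × 6.5 = 434.85 kip·in.
Critical point at (x, y) = (3.086, 4.75) from centroid. f_tx = M·y/J = 7.377 kip/in; f_ty = M·x/J = 4.792 kip/in.
Resultant f_max = √[f_tx² + (f_v + f_ty)²] = √[7.377² + (3.823 + 4.792)²] = 11.34 kip/in.
Capacity per unit length: φr_n = 0.75 × 0.6 × 70 × (0.707 × 0.4375) = 9.743 kip/in.
11.34 > 9.743 → NOT adequate.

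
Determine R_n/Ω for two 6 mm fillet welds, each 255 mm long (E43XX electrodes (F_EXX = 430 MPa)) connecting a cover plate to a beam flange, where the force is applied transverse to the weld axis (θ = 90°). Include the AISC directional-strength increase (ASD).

t_e = 0.707 × 6 = 4.242 mm; A_we = 4.242 × 510 = 2163 mm².
Directional factor: 1.0 + 0.5 sin^1.5(90°) = 1.5.
F_nw = 0.6 × 430 × 1.5 = 387 MPa.
R_n/Ω = (387 × 2163) / 2.0 × 10⁻³ = 418.6 kN.

R_n/Ω ≈ 419 kN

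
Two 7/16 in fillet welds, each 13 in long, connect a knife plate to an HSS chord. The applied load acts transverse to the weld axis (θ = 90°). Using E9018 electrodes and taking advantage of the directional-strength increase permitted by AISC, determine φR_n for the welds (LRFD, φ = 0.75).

E90XX → F_EXX = 90 ksi.
t_e = 0.707 × 0.4375 = 0.3093 in; A_we = 0.3093 × 26 = 8.042 in².
Directional factor: 1.0 + 0.5 sin^1.5(90°) = 1.5.
F_nw = 0.6 × 90 × 1.5 = 81 ksi.
φR_n = 0.75 × 81 × 8.042 = 488.6 kips.

φR_n ≈ 489 kips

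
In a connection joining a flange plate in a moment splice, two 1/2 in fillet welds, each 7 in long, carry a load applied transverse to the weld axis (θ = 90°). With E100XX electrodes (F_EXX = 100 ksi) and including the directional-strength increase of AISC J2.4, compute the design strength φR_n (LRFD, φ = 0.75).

φR_n ≈ 334 kips

t_e = 0.707 × 0.5 = 0.3535 in; A_we = 0.3535 × 14 = 4.949 in².
Directional factor: 1.0 + 0.5 sin^1.5(90°) = 1.5.
F_nw = 0.6 × 100 × 1.5 = 90 ksi.
φR_n = 0.75 × 90 × 4.949 = 334.1 kips.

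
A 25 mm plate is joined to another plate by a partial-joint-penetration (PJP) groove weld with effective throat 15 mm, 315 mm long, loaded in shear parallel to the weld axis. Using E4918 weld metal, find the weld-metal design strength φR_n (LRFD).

φR_n ≈ 1040 kN

E49XX → F_EXX = 490 MPa.
Effective throat (given) t_e = 15 mm.
A_we = 15 × 315 = 4725 mm².
F_nw = 0.6 F_EXX = 294 MPa.
φR_n = 0.75 × 294 × 4725 × 10⁻³ = 1042 kN.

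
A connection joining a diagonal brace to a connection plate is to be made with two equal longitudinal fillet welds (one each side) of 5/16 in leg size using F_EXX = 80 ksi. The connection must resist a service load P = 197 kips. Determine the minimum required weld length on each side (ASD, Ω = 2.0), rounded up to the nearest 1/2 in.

Throat t_e = 0.707 × 0.3125 = 0.2209 in.
r_n/Ω = (0.6 × 80 × 0.2209) / 2.0 = 5.302 kip/in.
L_req = P / (r_n/Ω) = 197 / 5.302 = 37.15 in total.
Per side: 37.15 / 2 = 18.58 in.
Round up → use L = 19 in on each side.

L = 19 in on each side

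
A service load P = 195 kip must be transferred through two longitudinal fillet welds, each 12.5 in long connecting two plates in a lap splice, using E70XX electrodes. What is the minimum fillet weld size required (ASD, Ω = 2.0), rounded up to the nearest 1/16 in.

E70XX → F_EXX = 70 ksi.
Total weld length L = 25 in.
Required throat t_e = P × Ω / (0.6 F_EXX × L) = 195 × 2.0 / (0.6 × 70 × 25) = 0.3714 in.
Required leg w = t_e / 0.707 = 0.5254 in → use 9/16 in.

w = 9/16 in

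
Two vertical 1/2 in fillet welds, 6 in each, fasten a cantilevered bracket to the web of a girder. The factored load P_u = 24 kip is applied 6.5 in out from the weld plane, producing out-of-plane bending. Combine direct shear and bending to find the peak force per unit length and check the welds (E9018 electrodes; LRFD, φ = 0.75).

E90XX → F_EXX = 90 ksi.
L_w = 2 × 6 = 12 in; section modulus (unit throat) S = 2 × L²/6 = 12 in².
Direct shear f_v = P/L_w = 24/12 = 2 kip/in.
Moment M = P × e = 24 × 6.5 = 156 kip·in; bending f_b = M/S = 13 kip/in.
f_max = √(f_v² + f_b²) = √(2² + 13²) = 13.15 kip/in.
φr_n = 0.75 × 0.6 × 90 × (0.707 × 0.5) = 14.32 kip/in → adequate.

f_max ≈ 13.2 kip/in; adequate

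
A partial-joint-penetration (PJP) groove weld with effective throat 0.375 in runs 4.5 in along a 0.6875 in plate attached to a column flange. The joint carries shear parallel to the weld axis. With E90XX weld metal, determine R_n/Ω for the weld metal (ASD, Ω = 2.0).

R_n/Ω ≈ 45.6 kips

E90XX → F_EXX = 90 ksi.
Effective throat (given) t_e = 0.375 in.
A_we = 0.375 × 4.5 = 1.688 in².
F_nw = 0.6 F_EXX = 54 ksi.
R_n/Ω = (54 × 1.688) / 2.0 = 45.56 kips.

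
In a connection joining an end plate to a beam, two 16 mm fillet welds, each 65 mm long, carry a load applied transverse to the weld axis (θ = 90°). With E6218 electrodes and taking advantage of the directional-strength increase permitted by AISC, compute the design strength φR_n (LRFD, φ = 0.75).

E62XX → F_EXX = 620 MPa.
t_e = 0.707 × 16 = 11.31 mm; A_we = 11.31 × 130 = 1471 mm².
Directional factor: 1.0 + 0.5 sin^1.5(90°) = 1.5.
F_nw = 0.6 × 620 × 1.5 = 558 MPa.
φR_n = 0.75 × 558 × 1471 × 10⁻³ = 615.4 kN.

φR_n ≈ 615 kN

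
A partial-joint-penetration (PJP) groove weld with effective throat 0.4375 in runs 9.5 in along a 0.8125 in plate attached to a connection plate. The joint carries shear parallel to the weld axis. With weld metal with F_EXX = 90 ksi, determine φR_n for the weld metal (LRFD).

φR_n ≈ 168 kip

Effective throat (given) t_e = 0.4375 in.
A_we = 0.4375 × 9.5 = 4.156 in².
F_nw = 0.6 F_EXX = 54 ksi.
φR_n = 0.75 × 54 × 4.156 = 168.3 kip.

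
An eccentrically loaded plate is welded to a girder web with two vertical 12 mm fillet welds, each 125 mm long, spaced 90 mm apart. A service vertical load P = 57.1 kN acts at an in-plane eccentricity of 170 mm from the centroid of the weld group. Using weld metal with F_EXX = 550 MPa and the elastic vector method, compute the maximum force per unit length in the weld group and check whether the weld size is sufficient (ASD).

f_max ≈ 1050 N/mm; adequate

Total weld length L_w = 250 mm. Treat welds as unit-width lines.
Polar moment about centroid: J = 2[d³/12 + d(b/2)²] = 2[125³/12 + 125×45²] = 831800 mm³.
Direct shear f_v = P/L_w = 57.1×10³ / 250 = 228.4 N/mm (vertical).
Torsion M = P·e = 57.1×10³ × 170 = 9707000 N·mm.
Critical point at (x, y) = (45, 62.5) from centroid. f_tx = M·y/J = 729.4 N/mm; f_ty = M·x/J = 525.2 N/mm.
Resultant f_max = √[f_tx² + (f_v + f_ty)²] = √[729.4² + (228.4 + 525.2)²] = 1049 N/mm.
Capacity per unit length: r_n/Ω = (1/2.0) × 0.6 × 550 × (0.707 × 12) = 1400 N/mm.
1049 ≤ 1400 → adequate.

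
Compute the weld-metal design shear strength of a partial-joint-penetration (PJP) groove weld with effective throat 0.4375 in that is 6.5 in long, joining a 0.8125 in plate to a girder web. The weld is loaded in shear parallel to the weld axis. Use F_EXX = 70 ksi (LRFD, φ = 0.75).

Effective throat (given) t_e = 0.4375 in.
A_we = 0.4375 × 6.5 = 2.844 in².
F_nw = 0.6 F_EXX = 42 ksi.
φR_n = 0.75 × 42 × 2.844 = 89.58 kips.

φR_n ≈ 89.6 kips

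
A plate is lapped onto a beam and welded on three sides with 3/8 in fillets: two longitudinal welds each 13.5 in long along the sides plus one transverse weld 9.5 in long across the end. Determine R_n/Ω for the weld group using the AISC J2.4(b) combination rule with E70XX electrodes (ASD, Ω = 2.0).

E70XX → F_EXX = 70 ksi.
t_e = 0.707 × 0.375 = 0.2651 in.
R_nwl = 0.6 × 70 × 0.2651 × 27 = 300.7 kips (longitudinal, 2 welds).
R_nwt = 0.6 × 70 × 0.2651 × 9.5 = 105.8 kips (transverse, base value).
(i) R_nwl + R_nwt = 406.4 kips; (ii) 0.85 R_nwl + 1.5 R_nwt = 414.2 kips.
R_n = max = 414.2 kips [governs: (ii)]; R_n/Ω = 207.1 kips.

R_n/Ω ≈ 207 kips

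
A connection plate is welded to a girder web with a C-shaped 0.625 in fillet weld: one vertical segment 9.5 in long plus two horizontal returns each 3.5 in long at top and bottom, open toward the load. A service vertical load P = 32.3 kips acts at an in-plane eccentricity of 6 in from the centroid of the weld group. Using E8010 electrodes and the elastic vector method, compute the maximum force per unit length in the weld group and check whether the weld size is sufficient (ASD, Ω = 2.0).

E80XX → F_EXX = 80 ksi.
Total weld length L_w = 16.5 in. Treat welds as unit-width lines.
Centroid: x̄ = 2×3.5×1.75 / 16.5 = 0.7424 in from the vertical weld.
Polar moment about centroid: J = I_x + I_y = [9.5³/12 + 2×3.5×4.75²] + [9.5×0.7424² + 2(3.5³/12 + 3.5×1.008²)] = 248.9 in³.
Direct shear f_v = P/L_w = 32.3 / 16.5 = 1.958 kip/in (vertical).
Torsion M = P·e = 32.3 × 6 = 193.8 kip·in.
Critical point at (x, y) = (2.758, 4.75) from centroid. f_tx = M·y/J = 3.699 kip/in; f_ty = M·x/J = 2.147 kip/in.
Resultant f_max = √[f_tx² + (f_v + f_ty)²] = √[3.699² + (1.958 + 2.147)²] = 5.526 kip/in.
Capacity per unit length: r_n/Ω = (1/2.0) × 0.6 × 80 × (0.707 × 0.625) = 10.6 kip/in.
5.526 ≤ 10.6 → adequate.

f_max ≈ 5.53 kip/in; adequate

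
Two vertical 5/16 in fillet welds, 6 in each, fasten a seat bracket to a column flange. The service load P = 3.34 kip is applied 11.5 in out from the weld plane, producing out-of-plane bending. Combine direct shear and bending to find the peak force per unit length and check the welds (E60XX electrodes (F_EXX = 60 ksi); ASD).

L_w = 2 × 6 = 12 in; section modulus (unit throat) S = 2 × L²/6 = 12 in².
Direct shear f_v = P/L_w = 3.34/12 = 0.2783 kip/in.
Moment M = P × e = 3.34 × 11.5 = 38.41 kip·in; bending f_b = M/S = 3.201 kip/in.
f_max = √(f_v² + f_b²) = √(0.2783² + 3.201²) = 3.213 kip/in.
r_n/Ω = (1/2.0) × 0.6 × 60 × (0.707 × 0.3125) = 3.977 kip/in → adequate.

f_max ≈ 3.21 kip/in; adequate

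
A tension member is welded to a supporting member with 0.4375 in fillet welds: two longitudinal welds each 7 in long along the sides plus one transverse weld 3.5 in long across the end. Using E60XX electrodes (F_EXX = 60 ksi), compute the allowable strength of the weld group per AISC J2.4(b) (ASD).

R_n/Ω ≈ 97.4 kip

t_e = 0.707 × 0.4375 = 0.3093 in.
R_nwl = 0.6 × 60 × 0.3093 × 14 = 155.9 kip (longitudinal, 2 welds).
R_nwt = 0.6 × 60 × 0.3093 × 3.5 = 38.97 kip (transverse, base value).
(i) R_nwl + R_nwt = 194.9 kip; (ii) 0.85 R_nwl + 1.5 R_nwt = 191 kip.
R_n = max = 194.9 kip [governs: (i)]; R_n/Ω = 97.43 kip.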